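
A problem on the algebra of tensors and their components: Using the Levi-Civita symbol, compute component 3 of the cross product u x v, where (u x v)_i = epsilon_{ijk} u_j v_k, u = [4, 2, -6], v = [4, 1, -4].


(u x v)_3 = sum_{j,k} epsilon_{3jk} u_j v_k. Only permutations of (1,2,3) contribute; the two non-zero terms are:
eps_{312} u_1 v_2 = 1 * 4 * 1 = 4
eps_{321} u_2 v_1 = -1 * 2 * 4 = -8
(u x v)_3 = -4

-4


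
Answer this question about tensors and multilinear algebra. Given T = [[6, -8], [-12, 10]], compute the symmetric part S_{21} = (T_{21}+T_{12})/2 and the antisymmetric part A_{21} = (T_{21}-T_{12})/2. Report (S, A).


T_{21} = -12
T_{12} = -8
S_{21} = (-12 + -8)/2 = -20/2 = -10
A_{21} = (-12 - -8)/2 = -4/2 = -2
Check: S + A = -10 + -2 = -12 = T_{21}.

(-10, -2)


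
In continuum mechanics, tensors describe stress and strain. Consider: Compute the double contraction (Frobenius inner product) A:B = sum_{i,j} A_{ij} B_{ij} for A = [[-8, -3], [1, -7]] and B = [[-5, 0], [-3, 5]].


A:B = sum over all i,j of A_{ij} * B_{ij}.
Row 1: -8*-5=40, -3*0=0 => row sum = 40
Row 2: 1*-3=-3, -7*5=-35 => row sum = -38
Total = 40 + -38 = 2

2


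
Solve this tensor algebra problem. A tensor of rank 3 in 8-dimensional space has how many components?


The number of components of a rank-r tensor in d dimensions is d^r.
Here d = 8 and r = 3.
8^3 = 512

512


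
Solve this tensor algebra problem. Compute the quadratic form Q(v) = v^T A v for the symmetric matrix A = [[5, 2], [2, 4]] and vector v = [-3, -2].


First compute Av:
(Av)_1 = 5*-3 + 2*-2 = -19
(Av)_2 = 2*-3 + 4*-2 = -14
Av = [-19, -14]
Then v^T (Av) = -3*-19 + -2*-14
= 57 + 28 = 85

85


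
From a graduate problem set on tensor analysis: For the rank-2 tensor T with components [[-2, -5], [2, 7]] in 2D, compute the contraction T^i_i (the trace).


The contraction (trace) of a rank-2 tensor is the sum of its diagonal elements.
Diagonal entries: A[1,1] = -2, A[2,2] = 7
Tr(A) = -2 + 7 = 5

5


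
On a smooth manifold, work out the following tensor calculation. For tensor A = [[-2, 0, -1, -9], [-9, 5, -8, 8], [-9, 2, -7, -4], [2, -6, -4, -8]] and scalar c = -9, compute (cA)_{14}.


Scalar multiplication: (cA)_{ij} = c * A_{ij}.
c = -9
A_{14} = -9
(cA)_{14} = -9 * -9 = 81

81


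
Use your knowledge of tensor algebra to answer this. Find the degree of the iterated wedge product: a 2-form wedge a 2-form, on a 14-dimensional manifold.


The degree of a wedge product is the sum of the degrees of the individual forms.
Degrees: 2, 2
Total degree = 2 + 2 = 4

4


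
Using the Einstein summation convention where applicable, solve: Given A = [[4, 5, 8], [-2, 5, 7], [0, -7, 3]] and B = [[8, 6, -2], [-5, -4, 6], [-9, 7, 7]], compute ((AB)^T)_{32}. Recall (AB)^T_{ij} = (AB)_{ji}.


(AB)^T_{ij} = (AB)_{ji} = sum_k A_{jk} B_{ki}.
For i=3, j=2 we need (AB)_{23}:
A_{21} * B_{13} = -2 * -2 = 4
A_{22} * B_{23} = 5 * 6 = 30
A_{23} * B_{33} = 7 * 7 = 49
Sum = 4 + 30 + 49 = 83

83


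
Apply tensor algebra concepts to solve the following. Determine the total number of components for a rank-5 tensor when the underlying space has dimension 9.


The number of components of a rank-r tensor in d dimensions is d^r.
Here d = 9 and r = 5.
9^5 = 59049

59049


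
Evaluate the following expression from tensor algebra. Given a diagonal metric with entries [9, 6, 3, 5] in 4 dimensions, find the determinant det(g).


For a diagonal metric, the determinant is the product of diagonal entries.
Diagonal entries: 9, 6, 3, 5
det(g) = 9 * 6 * 3 * 5 = 810

810


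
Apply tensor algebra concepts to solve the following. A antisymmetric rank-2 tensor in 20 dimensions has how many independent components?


A antisymmetric rank-2 tensor in d dimensions has d(d-1)/2 independent components.
d = 20
d(d-1)/2 = 20 * 19 / 2 = 380 / 2 = 190

190


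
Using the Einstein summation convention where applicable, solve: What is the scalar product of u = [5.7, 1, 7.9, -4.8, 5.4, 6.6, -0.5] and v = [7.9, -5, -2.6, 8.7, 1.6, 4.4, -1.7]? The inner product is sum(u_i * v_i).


The inner product u . v = sum of u_i * v_i.
Term-by-term: 5.7 * 7.9, 1 * -5, 7.9 * -2.6, -4.8 * 8.7, 5.4 * 1.6, 6.6 * 4.4, -0.5 * -1.7
Products: 45.03, -5, -20.54, -41.76, 8.64, 29.04, 0.85
Sum = 45.03 + -5 + -20.54 + -41.76 + 8.64 + 29.04 + 0.85 = 16.26

16.26


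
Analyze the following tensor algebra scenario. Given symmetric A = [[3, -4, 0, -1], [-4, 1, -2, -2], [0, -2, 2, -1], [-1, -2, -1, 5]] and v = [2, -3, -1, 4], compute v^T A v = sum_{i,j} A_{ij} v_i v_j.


First compute Av:
(Av)_1 = 3*2 + -4*-3 + 0*-1 + -1*4 = 14
(Av)_2 = -4*2 + 1*-3 + -2*-1 + -2*4 = -17
(Av)_3 = 0*2 + -2*-3 + 2*-1 + -1*4 = 0
(Av)_4 = -1*2 + -2*-3 + -1*-1 + 5*4 = 25
Av = [14, -17, 0, 25]
Then v^T (Av) = 2*14 + -3*-17 + -1*0 + 4*25
= 28 + 51 + 0 + 100 = 179

179


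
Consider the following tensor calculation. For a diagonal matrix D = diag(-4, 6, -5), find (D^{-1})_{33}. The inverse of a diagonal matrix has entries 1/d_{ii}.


For a diagonal matrix, the inverse has entries (D^{-1})_{ii} = 1/d_{ii}.
The diagonal entries are: d_{11} = -4, d_{22} = 6, d_{33} = -5
We need (D^{-1})_{33} = 1/d_{33} = 1/-5 = -1/5

-1/5


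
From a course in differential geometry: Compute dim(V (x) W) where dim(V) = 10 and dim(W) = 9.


The dimension of a tensor product is the product of dimensions.
dim(V) = 10, dim(W) = 9
dim(V (x) W) = 10 * 9 = 90

90


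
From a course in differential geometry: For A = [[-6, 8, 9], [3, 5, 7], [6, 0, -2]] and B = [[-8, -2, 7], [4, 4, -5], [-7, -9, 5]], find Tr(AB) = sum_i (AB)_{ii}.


Tr(AB) = sum_i (AB)_{ii} where (AB)_{ii} = sum_k A_{ik} B_{ki}.
(AB)_{11} = -6*-8 + 8*4 + 9*-7 = 17
(AB)_{22} = 3*-2 + 5*4 + 7*-9 = -49
(AB)_{33} = 6*7 + 0*-5 + -2*5 = 32
Tr(AB) = 17 + -49 + 32 = 0

0


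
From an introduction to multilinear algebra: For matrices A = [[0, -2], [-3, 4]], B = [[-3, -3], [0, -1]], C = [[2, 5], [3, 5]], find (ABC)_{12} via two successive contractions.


(ABC)_{12} = sum_m (AB)_{1m} C_{m2}. First compute row 1 of AB.
(AB)_{11} = 0*-3 + -2*0 = 0
(AB)_{12} = 0*-3 + -2*-1 = 2
Now contract with column 2 of C:
(AB)_{11} * C_{12} = 0 * 5 = 0
(AB)_{12} * C_{22} = 2 * 5 = 10
(ABC)_{12} = 0 + 10 = 10

10


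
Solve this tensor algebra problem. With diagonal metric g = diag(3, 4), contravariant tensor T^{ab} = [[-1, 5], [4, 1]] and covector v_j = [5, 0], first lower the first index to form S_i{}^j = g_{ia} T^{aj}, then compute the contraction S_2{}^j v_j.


Step 1: lower the first index. For a diagonal metric, g_{ia} T^{aj} = g_{ii} T^{ij} (no sum on i).
g_{22} = 4
S_2{}^1 = 4 * T^{21} = 4 * 4 = 16
S_2{}^2 = 4 * T^{22} = 4 * 1 = 4
Step 2: contract S_2{}^j with v_j.
S_2{}^1 * v_1 = 16 * 5 = 80
S_2{}^2 * v_2 = 4 * 0 = 0
Result = 80 + 0 = 80

80


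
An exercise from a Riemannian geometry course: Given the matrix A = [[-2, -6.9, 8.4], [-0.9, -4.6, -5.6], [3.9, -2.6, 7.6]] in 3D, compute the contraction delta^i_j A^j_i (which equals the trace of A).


The contraction (trace) of a rank-2 tensor is the sum of its diagonal elements.
Diagonal entries: A[1,1] = -2, A[2,2] = -4.6, A[3,3] = 7.6
Tr(A) = -2 + -4.6 + 7.6 = 1

1


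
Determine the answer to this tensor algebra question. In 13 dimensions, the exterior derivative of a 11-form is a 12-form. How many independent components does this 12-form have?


The exterior derivative of a p-form is a (p+1)-form.
Its number of independent components is C(n, p+1).
n = 13, p+1 = 12
C(13, 12) = 13

13


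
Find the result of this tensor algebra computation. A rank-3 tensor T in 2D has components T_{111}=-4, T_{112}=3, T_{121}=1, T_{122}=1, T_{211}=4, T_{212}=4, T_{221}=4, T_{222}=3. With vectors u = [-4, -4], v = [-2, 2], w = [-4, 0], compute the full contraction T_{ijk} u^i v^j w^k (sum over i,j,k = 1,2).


S = sum over i,j,k of T_{ijk} u_i v_j w_k. Expanding all 8 terms:
T_{111}*u_1*v_1*w_1 = -4*-4*-2*-4 = 128  (running total: 128)
T_{112}*u_1*v_1*w_2 = 3*-4*-2*0 = 0  (running total: 128)
T_{121}*u_1*v_2*w_1 = 1*-4*2*-4 = 32  (running total: 160)
T_{122}*u_1*v_2*w_2 = 1*-4*2*0 = 0  (running total: 160)
T_{211}*u_2*v_1*w_1 = 4*-4*-2*-4 = -128  (running total: 32)
T_{212}*u_2*v_1*w_2 = 4*-4*-2*0 = 0  (running total: 32)
T_{221}*u_2*v_2*w_1 = 4*-4*2*-4 = 128  (running total: 160)
T_{222}*u_2*v_2*w_2 = 3*-4*2*0 = 0  (running total: 160)
S = 160

160


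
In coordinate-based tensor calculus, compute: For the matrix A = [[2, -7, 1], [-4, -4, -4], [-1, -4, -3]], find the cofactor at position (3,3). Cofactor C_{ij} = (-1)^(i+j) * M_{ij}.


To find cofactor C_{33}, delete row 3 and column 3.
The resulting 2x2 submatrix is: [[2, -7], [-4, -4]]
Minor M_{33} = 2*-4 - -7*-4
  = -8 - 28 = -36
Sign = (-1)^(3+3) = (-1)^6 = 1
Cofactor C_{33} = 1 * -36 = -36

-36


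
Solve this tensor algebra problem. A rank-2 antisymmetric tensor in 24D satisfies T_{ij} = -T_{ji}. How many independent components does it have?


An antisymmetric rank-2 tensor satisfies A_{ij} = -A_{ji}, so diagonal entries are zero.
The independent components are the upper-triangular entries: C(n, 2) = n(n-1)/2.
n = 24
C(24, 2) = 24 * 23 / 2 = 552 / 2 = 276

276


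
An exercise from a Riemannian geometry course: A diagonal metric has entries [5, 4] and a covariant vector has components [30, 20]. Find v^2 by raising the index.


To raise an index with a diagonal metric: v^i = v_i / g_{ii}.
For index 2: v_2 = 20, g_{22} = 4
v^2 = 20 / 4 = 5

5


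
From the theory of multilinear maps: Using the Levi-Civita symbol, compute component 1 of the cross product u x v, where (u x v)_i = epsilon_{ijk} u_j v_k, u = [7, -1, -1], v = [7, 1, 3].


(u x v)_1 = sum_{j,k} epsilon_{1jk} u_j v_k. Only permutations of (1,2,3) contribute; the two non-zero terms are:
eps_{123} u_2 v_3 = 1 * -1 * 3 = -3
eps_{132} u_3 v_2 = -1 * -1 * 1 = 1
(u x v)_1 = -2

-2


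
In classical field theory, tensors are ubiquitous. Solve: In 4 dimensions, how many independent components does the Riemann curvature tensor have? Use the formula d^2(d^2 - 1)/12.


The Riemann tensor in d dimensions has d^2(d^2 - 1)/12 independent components.
d = 4, so d^2 = 16
d^2 - 1 = 15
d^2(d^2 - 1) = 16 * 15 = 240
Divide by 12: 240 / 12 = 20

20


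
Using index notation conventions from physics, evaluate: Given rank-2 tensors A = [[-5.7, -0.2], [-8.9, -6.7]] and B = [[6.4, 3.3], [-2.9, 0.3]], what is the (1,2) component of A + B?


Tensor addition is component-wise: (A + B)_{ij} = A_{ij} + B_{ij}.
A_{12} = -0.2
B_{12} = 3.3
(A + B)_{12} = -0.2 + 3.3 = 3.1

3.1


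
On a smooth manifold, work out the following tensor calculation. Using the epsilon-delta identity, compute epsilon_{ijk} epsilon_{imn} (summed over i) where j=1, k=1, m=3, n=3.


Using the identity: epsilon_{ijk} epsilon_{imn} = delta_{jm} delta_{kn} - delta_{jn} delta_{km}.
delta_{13} = 0
delta_{13} = 0
delta_{13} = 0
delta_{13} = 0
Result = 0 * 0 - 0 * 0 = 0 - 0 = 0

0


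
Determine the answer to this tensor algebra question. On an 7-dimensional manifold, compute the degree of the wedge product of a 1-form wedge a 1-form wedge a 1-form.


The degree of a wedge product is the sum of the degrees of the individual forms.
Degrees: 1, 1, 1
Total degree = 1 + 1 + 1 = 3

3


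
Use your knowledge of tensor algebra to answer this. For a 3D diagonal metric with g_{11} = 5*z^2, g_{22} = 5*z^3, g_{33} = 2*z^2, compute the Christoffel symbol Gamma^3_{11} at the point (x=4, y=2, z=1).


For a diagonal metric, Gamma^k_{ij} = (1/2) g^{kk} (dg_{ik}/dx_j + dg_{jk}/dx_i - dg_{ij}/dx_k).
The metric is diagonal, so g_{ab} = 0 for a != b.
At the given point: g_{11} = 5, g_{22} = 5, g_{33} = 2
g^{33} = 1/2
dg_{13}/dx_1 = 0 (off-diagonal)
dg_{13}/dx_1 = 0 (off-diagonal)
dg_{11}/dx_3 = dg_{11}/dx_3 = 10
Numerator = 0 + 0 - 10 = -10
Gamma^3_{11} = -10 / (2 * 2) = -5/2

-5/2


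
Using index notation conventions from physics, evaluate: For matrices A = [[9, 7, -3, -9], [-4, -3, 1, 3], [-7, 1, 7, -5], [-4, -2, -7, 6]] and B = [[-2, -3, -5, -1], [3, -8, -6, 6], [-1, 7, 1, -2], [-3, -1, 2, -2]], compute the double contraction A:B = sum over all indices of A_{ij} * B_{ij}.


A:B = sum over all i,j of A_{ij} * B_{ij}.
Row 1: 9*-2=-18, 7*-3=-21, -3*-5=15, -9*-1=9 => row sum = -15
Row 2: -4*3=-12, -3*-8=24, 1*-6=-6, 3*6=18 => row sum = 24
Row 3: -7*-1=7, 1*7=7, 7*1=7, -5*-2=10 => row sum = 31
Row 4: -4*-3=12, -2*-1=2, -7*2=-14, 6*-2=-12 => row sum = -12
Total = -15 + 24 + 31 + -12 = 28

28


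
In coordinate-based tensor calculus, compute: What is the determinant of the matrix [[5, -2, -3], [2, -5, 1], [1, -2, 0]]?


Expanding along the first row, det(A) = a11*M_11 - a12*M_12 + a13*M_13, where M_1j is the (1,j) minor.
Minor M_11 = -5*0 - 1*-2 = 2
Minor M_12 = 2*0 - 1*1 = -1
Minor M_13 = 2*-2 - -5*1 = 1
det = 5*(2) - -2*(-1) + -3*(1)
    = 10 - 2 + -3
    = 5

5


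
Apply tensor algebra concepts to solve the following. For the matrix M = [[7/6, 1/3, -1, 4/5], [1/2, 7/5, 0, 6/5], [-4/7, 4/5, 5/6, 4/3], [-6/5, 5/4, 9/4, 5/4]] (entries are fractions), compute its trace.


The trace is the sum of diagonal entries.
Diagonal: M[1,1] = 7/6, M[2,2] = 7/5, M[3,3] = 5/6, M[4,4] = 5/4
Tr(M) = 7/6 + 7/5 + 5/6 + 5/4
Computing step by step:
After adding M[1,1]: 7/6
After adding M[2,2]: 77/30
After adding M[3,3]: 17/5
After adding M[4,4]: 93/20
Tr(M) = 93/20

93/20


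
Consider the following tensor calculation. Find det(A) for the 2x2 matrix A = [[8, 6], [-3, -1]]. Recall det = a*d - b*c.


For a 2x2 matrix [[a, b], [c, d]], det = a*d - b*c.
a = 8, b = 6, c = -3, d = -1
a*d = 8 * -1 = -8
b*c = 6 * -3 = -18
det = -8 - -18 = 10

10


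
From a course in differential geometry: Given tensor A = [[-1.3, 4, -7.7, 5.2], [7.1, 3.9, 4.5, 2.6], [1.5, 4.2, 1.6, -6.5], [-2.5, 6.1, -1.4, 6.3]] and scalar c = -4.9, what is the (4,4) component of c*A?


Scalar multiplication: (cA)_{ij} = c * A_{ij}.
c = -4.9
A_{44} = 6.3
(cA)_{44} = -4.9 * 6.3 = -30.87

-30.87


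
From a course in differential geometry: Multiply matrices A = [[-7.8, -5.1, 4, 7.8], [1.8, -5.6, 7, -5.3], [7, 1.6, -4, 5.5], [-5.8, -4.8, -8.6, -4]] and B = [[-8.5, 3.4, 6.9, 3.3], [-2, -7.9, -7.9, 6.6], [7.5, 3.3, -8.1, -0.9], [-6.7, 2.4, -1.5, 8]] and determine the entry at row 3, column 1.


(AB)_{ij} = sum_k A_{ik} B_{kj}.
For i=3, j=1:
A_{31} * B_{11} = 7 * -8.5 = -59.5
A_{32} * B_{21} = 1.6 * -2 = -3.2
A_{33} * B_{31} = -4 * 7.5 = -30
A_{34} * B_{41} = 5.5 * -6.7 = -36.85
Sum = -59.5 + -3.2 + -30 + -36.85 = -129.55

-129.55


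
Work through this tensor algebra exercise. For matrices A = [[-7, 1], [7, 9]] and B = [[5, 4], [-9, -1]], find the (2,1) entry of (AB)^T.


(AB)^T_{ij} = (AB)_{ji} = sum_k A_{jk} B_{ki}.
For i=2, j=1 we need (AB)_{12}:
A_{11} * B_{12} = -7 * 4 = -28
A_{12} * B_{22} = 1 * -1 = -1
Sum = -28 + -1 = -29

-29


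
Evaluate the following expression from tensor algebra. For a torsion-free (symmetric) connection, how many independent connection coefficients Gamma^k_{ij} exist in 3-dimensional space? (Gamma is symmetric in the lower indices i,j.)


Christoffel symbols Gamma^k_{ij} are symmetric in i,j, so there are d * d(d+1)/2 independent symbols.
d = 3
d(d+1)/2 = 3 * 4 / 2 = 6
Total = 3 * 6 = 18

18


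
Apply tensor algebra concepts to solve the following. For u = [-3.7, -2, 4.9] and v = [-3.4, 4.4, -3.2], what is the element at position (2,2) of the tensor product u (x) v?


The outer product entry T_{ij} = u_i * v_j.
We need i=2, j=2.
u_2 = -2, v_2 = 4.4
T_{2,2} = -2 * 4.4 = -8.8

-8.8


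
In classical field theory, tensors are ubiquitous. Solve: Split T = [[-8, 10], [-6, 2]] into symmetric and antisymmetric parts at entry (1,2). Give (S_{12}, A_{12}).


T_{12} = 10
T_{21} = -6
S_{12} = (10 + -6)/2 = 4/2 = 2
A_{12} = (10 - -6)/2 = 16/2 = 8
Check: S + A = 2 + 8 = 10 = T_{12}.

(2, 8)


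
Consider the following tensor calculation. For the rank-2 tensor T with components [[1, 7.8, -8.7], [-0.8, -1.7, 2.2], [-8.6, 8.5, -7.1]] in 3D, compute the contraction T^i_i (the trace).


The contraction (trace) of a rank-2 tensor is the sum of its diagonal elements.
Diagonal entries: A[1,1] = 1, A[2,2] = -1.7, A[3,3] = -7.1
Tr(A) = 1 + -1.7 + -7.1 = -7.8

-7.8


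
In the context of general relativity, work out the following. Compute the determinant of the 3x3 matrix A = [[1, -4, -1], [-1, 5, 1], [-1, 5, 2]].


Expanding along the first row, det(A) = a11*M_11 - a12*M_12 + a13*M_13, where M_1j is the (1,j) minor.
Minor M_11 = 5*2 - 1*5 = 5
Minor M_12 = -1*2 - 1*-1 = -1
Minor M_13 = -1*5 - 5*-1 = 0
det = 1*(5) - -4*(-1) + -1*(0)
    = 5 - 4 + 0
    = 1

1


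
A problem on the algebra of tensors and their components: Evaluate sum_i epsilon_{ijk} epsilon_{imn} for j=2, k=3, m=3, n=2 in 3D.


Using the identity: epsilon_{ijk} epsilon_{imn} = delta_{jm} delta_{kn} - delta_{jn} delta_{km}.
delta_{23} = 0
delta_{32} = 0
delta_{22} = 1
delta_{33} = 1
Result = 0 * 0 - 1 * 1 = 0 - 1 = -1

-1


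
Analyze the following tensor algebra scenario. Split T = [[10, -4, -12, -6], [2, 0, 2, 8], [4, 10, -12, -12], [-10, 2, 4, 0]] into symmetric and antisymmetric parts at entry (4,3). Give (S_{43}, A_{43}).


T_{43} = 4
T_{34} = -12
S_{43} = (4 + -12)/2 = -8/2 = -4
A_{43} = (4 - -12)/2 = 16/2 = 8
Check: S + A = -4 + 8 = 4 = T_{43}.

(-4, 8)


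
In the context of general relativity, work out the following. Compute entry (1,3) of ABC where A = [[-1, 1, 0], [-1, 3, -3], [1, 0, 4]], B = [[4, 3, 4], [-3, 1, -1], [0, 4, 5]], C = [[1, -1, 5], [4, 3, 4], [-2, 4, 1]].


(ABC)_{13} = sum_m (AB)_{1m} C_{m3}. First compute row 1 of AB.
(AB)_{11} = -1*4 + 1*-3 + 0*0 = -7
(AB)_{12} = -1*3 + 1*1 + 0*4 = -2
(AB)_{13} = -1*4 + 1*-1 + 0*5 = -5
Now contract with column 3 of C:
(AB)_{11} * C_{13} = -7 * 5 = -35
(AB)_{12} * C_{23} = -2 * 4 = -8
(AB)_{13} * C_{33} = -5 * 1 = -5
(ABC)_{13} = -35 + -8 + -5 = -48

-48


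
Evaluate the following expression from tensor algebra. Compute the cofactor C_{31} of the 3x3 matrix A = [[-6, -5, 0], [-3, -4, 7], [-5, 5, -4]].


To find cofactor C_{31}, delete row 3 and column 1.
The resulting 2x2 submatrix is: [[-5, 0], [-4, 7]]
Minor M_{31} = -5*7 - 0*-4
  = -35 - 0 = -35
Sign = (-1)^(3+1) = (-1)^4 = 1
Cofactor C_{31} = 1 * -35 = -35

-35


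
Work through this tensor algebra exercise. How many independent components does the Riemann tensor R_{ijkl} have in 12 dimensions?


The Riemann tensor in d dimensions has d^2(d^2 - 1)/12 independent components.
d = 12, so d^2 = 144
d^2 - 1 = 143
d^2(d^2 - 1) = 144 * 143 = 20592
Divide by 12: 20592 / 12 = 1716

1716


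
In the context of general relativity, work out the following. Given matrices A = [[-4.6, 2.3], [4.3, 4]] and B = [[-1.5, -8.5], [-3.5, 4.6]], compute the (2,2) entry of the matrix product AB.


(AB)_{ij} = sum_k A_{ik} B_{kj}.
For i=2, j=2:
A_{21} * B_{12} = 4.3 * -8.5 = -36.55
A_{22} * B_{22} = 4 * 4.6 = 18.4
Sum = -36.55 + 18.4 = -18.15

-18.15


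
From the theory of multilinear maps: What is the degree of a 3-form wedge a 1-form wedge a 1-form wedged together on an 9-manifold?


The degree of a wedge product is the sum of the degrees of the individual forms.
Degrees: 3, 1, 1
Total degree = 3 + 1 + 1 = 5

5


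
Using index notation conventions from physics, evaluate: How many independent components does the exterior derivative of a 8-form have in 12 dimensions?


The exterior derivative of a p-form is a (p+1)-form.
Its number of independent components is C(n, p+1).
n = 12, p+1 = 9
C(12, 9) = 220

220


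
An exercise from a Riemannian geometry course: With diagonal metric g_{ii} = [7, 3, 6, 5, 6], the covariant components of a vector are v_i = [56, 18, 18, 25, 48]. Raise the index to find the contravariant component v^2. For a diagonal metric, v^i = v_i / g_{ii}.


To raise an index with a diagonal metric: v^i = v_i / g_{ii}.
For index 2: v_2 = 18, g_{22} = 3
v^2 = 18 / 3 = 6

6


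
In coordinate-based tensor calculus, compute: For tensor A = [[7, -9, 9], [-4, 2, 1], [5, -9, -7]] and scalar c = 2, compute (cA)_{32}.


Scalar multiplication: (cA)_{ij} = c * A_{ij}.
c = 2
A_{32} = -9
(cA)_{32} = 2 * -9 = -18

-18


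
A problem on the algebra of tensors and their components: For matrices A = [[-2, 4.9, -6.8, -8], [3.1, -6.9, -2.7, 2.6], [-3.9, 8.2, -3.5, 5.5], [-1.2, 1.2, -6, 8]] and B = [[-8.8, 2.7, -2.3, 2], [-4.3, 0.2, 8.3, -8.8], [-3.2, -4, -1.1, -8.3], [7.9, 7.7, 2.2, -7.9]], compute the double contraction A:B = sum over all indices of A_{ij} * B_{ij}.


A:B = sum over all i,j of A_{ij} * B_{ij}.
Row 1: -2*-8.8=17.6, 4.9*2.7=13.23, -6.8*-2.3=15.64, -8*2=-16 => row sum = 30.47
Row 2: 3.1*-4.3=-13.33, -6.9*0.2=-1.38, -2.7*8.3=-22.41, 2.6*-8.8=-22.88 => row sum = -60
Row 3: -3.9*-3.2=12.48, 8.2*-4=-32.8, -3.5*-1.1=3.85, 5.5*-8.3=-45.65 => row sum = -62.12
Row 4: -1.2*7.9=-9.48, 1.2*7.7=9.24, -6*2.2=-13.2, 8*-7.9=-63.2 => row sum = -76.64
Total = 30.47 + -60 + -62.12 + -76.64 = -168.29

-168.29


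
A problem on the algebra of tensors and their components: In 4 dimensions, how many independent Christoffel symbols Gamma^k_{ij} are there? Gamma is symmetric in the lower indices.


Christoffel symbols Gamma^k_{ij} are symmetric in i,j, so there are d * d(d+1)/2 independent symbols.
d = 4
d(d+1)/2 = 4 * 5 / 2 = 10
Total = 4 * 10 = 40

40


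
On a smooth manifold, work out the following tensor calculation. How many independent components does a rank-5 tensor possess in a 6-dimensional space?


The number of components of a rank-r tensor in d dimensions is d^r.
Here d = 6 and r = 5.
6^5 = 7776

7776


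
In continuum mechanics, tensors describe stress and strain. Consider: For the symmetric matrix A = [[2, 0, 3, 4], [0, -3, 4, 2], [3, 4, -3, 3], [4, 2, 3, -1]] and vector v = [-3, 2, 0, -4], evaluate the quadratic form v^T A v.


First compute Av:
(Av)_1 = 2*-3 + 0*2 + 3*0 + 4*-4 = -22
(Av)_2 = 0*-3 + -3*2 + 4*0 + 2*-4 = -14
(Av)_3 = 3*-3 + 4*2 + -3*0 + 3*-4 = -13
(Av)_4 = 4*-3 + 2*2 + 3*0 + -1*-4 = -4
Av = [-22, -14, -13, -4]
Then v^T (Av) = -3*-22 + 2*-14 + 0*-13 + -4*-4
= 66 + -28 + 0 + 16 = 54

54


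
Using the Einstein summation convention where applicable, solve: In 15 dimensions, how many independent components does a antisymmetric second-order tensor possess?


A antisymmetric rank-2 tensor in d dimensions has d(d-1)/2 independent components.
d = 15
d(d-1)/2 = 15 * 14 / 2 = 210 / 2 = 105

105


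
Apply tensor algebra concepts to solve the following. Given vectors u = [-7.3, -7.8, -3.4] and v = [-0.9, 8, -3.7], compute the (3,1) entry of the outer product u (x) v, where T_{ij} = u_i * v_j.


The outer product entry T_{ij} = u_i * v_j.
We need i=3, j=1.
u_3 = -3.4, v_1 = -0.9
T_{3,1} = -3.4 * -0.9 = 3.06

3.06


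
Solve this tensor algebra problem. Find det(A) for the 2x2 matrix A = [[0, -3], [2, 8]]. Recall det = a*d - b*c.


For a 2x2 matrix [[a, b], [c, d]], det = a*d - b*c.
a = 0, b = -3, c = 2, d = 8
a*d = 0 * 8 = 0
b*c = -3 * 2 = -6
det = 0 - -6 = 6

6


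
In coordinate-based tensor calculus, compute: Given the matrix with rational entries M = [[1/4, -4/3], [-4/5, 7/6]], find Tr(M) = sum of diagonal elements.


The trace is the sum of diagonal entries.
Diagonal: M[1,1] = 1/4, M[2,2] = 7/6
Tr(M) = 1/4 + 7/6
Computing step by step:
After adding M[1,1]: 1/4
After adding M[2,2]: 17/12
Tr(M) = 17/12

17/12


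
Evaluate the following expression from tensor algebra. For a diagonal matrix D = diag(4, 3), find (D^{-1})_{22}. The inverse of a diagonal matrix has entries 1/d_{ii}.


For a diagonal matrix, the inverse has entries (D^{-1})_{ii} = 1/d_{ii}.
The diagonal entries are: d_{11} = 4, d_{22} = 3
We need (D^{-1})_{22} = 1/d_{22} = 1/3 = 1/3

1/3


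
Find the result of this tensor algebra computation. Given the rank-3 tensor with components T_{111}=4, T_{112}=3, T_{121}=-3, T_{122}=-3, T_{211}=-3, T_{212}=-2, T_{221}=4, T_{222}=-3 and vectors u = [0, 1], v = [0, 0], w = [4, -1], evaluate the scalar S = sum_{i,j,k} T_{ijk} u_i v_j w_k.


S = sum over i,j,k of T_{ijk} u_i v_j w_k. Expanding all 8 terms:
T_{111}*u_1*v_1*w_1 = 4*0*0*4 = 0  (running total: 0)
T_{112}*u_1*v_1*w_2 = 3*0*0*-1 = 0  (running total: 0)
T_{121}*u_1*v_2*w_1 = -3*0*0*4 = 0  (running total: 0)
T_{122}*u_1*v_2*w_2 = -3*0*0*-1 = 0  (running total: 0)
T_{211}*u_2*v_1*w_1 = -3*1*0*4 = 0  (running total: 0)
T_{212}*u_2*v_1*w_2 = -2*1*0*-1 = 0  (running total: 0)
T_{221}*u_2*v_2*w_1 = 4*1*0*4 = 0  (running total: 0)
T_{222}*u_2*v_2*w_2 = -3*1*0*-1 = 0  (running total: 0)
S = 0

0


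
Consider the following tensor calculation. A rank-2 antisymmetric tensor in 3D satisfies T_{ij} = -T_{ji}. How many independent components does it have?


An antisymmetric rank-2 tensor satisfies A_{ij} = -A_{ji}, so diagonal entries are zero.
The independent components are the upper-triangular entries: C(n, 2) = n(n-1)/2.
n = 3
C(3, 2) = 3 * 2 / 2 = 6 / 2 = 3

3


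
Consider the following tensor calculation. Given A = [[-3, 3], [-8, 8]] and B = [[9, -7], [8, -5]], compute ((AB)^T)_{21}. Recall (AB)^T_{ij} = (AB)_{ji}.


(AB)^T_{ij} = (AB)_{ji} = sum_k A_{jk} B_{ki}.
For i=2, j=1 we need (AB)_{12}:
A_{11} * B_{12} = -3 * -7 = 21
A_{12} * B_{22} = 3 * -5 = -15
Sum = 21 + -15 = 6

6


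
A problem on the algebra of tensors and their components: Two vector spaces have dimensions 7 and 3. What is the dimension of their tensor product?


The dimension of a tensor product is the product of dimensions.
dim(V) = 7, dim(W) = 3
dim(V (x) W) = 7 * 3 = 21

21


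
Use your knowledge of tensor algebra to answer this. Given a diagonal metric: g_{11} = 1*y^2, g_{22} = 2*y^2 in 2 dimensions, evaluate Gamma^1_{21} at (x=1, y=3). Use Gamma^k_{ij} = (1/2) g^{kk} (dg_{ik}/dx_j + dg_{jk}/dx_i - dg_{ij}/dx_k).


For a diagonal metric, Gamma^k_{ij} = (1/2) g^{kk} (dg_{ik}/dx_j + dg_{jk}/dx_i - dg_{ij}/dx_k).
The metric is diagonal, so g_{ab} = 0 for a != b.
At the given point: g_{11} = 9, g_{22} = 18
g^{11} = 1/9
dg_{21}/dx_1 = 0 (off-diagonal)
dg_{11}/dx_2 = dg_{11}/dx_2 = 6
dg_{21}/dx_1 = 0 (off-diagonal)
Numerator = 0 + 6 - 0 = 6
Gamma^1_{21} = 6 / (2 * 9) = 1/3

1/3


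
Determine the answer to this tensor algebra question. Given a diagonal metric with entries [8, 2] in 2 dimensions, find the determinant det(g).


For a diagonal metric, the determinant is the product of diagonal entries.
Diagonal entries: 8, 2
det(g) = 8 * 2 = 16

16


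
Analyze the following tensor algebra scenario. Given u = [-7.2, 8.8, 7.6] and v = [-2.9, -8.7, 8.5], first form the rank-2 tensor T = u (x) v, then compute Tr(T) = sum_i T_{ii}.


The outer product gives T_{ij} = u_i v_j.
The trace (contraction) is Tr(T) = sum_i T_{ii} = sum_i u_i v_i.
Diagonal entries:
T_{11} = u_1 * v_1 = -7.2 * -2.9 = 20.88
T_{22} = u_2 * v_2 = 8.8 * -8.7 = -76.56
T_{33} = u_3 * v_3 = 7.6 * 8.5 = 64.6
Tr(T) = 20.88 + -76.56 + 64.6 = 8.92

8.92


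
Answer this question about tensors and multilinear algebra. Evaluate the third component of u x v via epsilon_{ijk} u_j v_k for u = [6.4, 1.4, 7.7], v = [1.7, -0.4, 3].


(u x v)_3 = sum_{j,k} epsilon_{3jk} u_j v_k. Only permutations of (1,2,3) contribute; the two non-zero terms are:
eps_{312} u_1 v_2 = 1 * 6.4 * -0.4 = -2.56
eps_{321} u_2 v_1 = -1 * 1.4 * 1.7 = -2.38
(u x v)_3 = -4.94

-4.94


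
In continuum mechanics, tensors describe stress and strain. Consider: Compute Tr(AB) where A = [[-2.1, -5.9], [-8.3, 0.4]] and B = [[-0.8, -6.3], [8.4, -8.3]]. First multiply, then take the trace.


Tr(AB) = sum_i (AB)_{ii} where (AB)_{ii} = sum_k A_{ik} B_{ki}.
(AB)_{11} = -2.1*-0.8 + -5.9*8.4 = -47.88
(AB)_{22} = -8.3*-6.3 + 0.4*-8.3 = 48.97
Tr(AB) = -47.88 + 48.97 = 1.09

1.09


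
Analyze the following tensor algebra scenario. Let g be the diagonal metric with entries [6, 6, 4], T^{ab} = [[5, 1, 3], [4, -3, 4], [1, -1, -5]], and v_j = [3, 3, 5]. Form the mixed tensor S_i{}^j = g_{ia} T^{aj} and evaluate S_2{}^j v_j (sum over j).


Step 1: lower the first index. For a diagonal metric, g_{ia} T^{aj} = g_{ii} T^{ij} (no sum on i).
g_{22} = 6
S_2{}^1 = 6 * T^{21} = 6 * 4 = 24
S_2{}^2 = 6 * T^{22} = 6 * -3 = -18
S_2{}^3 = 6 * T^{23} = 6 * 4 = 24
Step 2: contract S_2{}^j with v_j.
S_2{}^1 * v_1 = 24 * 3 = 72
S_2{}^2 * v_2 = -18 * 3 = -54
S_2{}^3 * v_3 = 24 * 5 = 120
Result = 72 + -54 + 120 = 138

138


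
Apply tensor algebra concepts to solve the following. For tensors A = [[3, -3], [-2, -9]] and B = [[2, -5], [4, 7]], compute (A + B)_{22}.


Tensor addition is component-wise: (A + B)_{ij} = A_{ij} + B_{ij}.
A_{22} = -9
B_{22} = 7
(A + B)_{22} = -9 + 7 = -2

-2


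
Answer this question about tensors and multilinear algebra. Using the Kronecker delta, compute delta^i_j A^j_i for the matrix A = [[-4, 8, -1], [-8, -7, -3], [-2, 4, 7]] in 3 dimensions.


The contraction (trace) of a rank-2 tensor is the sum of its diagonal elements.
Diagonal entries: A[1,1] = -4, A[2,2] = -7, A[3,3] = 7
Tr(A) = -4 + -7 + 7 = -4

-4


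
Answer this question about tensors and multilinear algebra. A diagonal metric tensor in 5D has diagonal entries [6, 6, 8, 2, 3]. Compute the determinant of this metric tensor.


For a diagonal metric, the determinant is the product of diagonal entries.
Diagonal entries: 6, 6, 8, 2, 3
det(g) = 6 * 6 * 8 * 2 * 3 = 1728

1728


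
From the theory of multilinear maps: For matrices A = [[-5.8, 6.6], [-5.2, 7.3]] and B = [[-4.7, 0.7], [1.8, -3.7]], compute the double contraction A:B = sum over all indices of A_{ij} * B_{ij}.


A:B = sum over all i,j of A_{ij} * B_{ij}.
Row 1: -5.8*-4.7=27.26, 6.6*0.7=4.62 => row sum = 31.88
Row 2: -5.2*1.8=-9.36, 7.3*-3.7=-27.01 => row sum = -36.37
Total = 31.88 + -36.37 = -4.49

-4.49


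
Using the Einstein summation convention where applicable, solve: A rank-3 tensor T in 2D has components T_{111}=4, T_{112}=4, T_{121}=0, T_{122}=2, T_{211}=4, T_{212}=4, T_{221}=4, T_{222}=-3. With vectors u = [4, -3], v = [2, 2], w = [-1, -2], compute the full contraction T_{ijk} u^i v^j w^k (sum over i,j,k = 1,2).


S = sum over i,j,k of T_{ijk} u_i v_j w_k. Expanding all 8 terms:
T_{111}*u_1*v_1*w_1 = 4*4*2*-1 = -32  (running total: -32)
T_{112}*u_1*v_1*w_2 = 4*4*2*-2 = -64  (running total: -96)
T_{121}*u_1*v_2*w_1 = 0*4*2*-1 = 0  (running total: -96)
T_{122}*u_1*v_2*w_2 = 2*4*2*-2 = -32  (running total: -128)
T_{211}*u_2*v_1*w_1 = 4*-3*2*-1 = 24  (running total: -104)
T_{212}*u_2*v_1*w_2 = 4*-3*2*-2 = 48  (running total: -56)
T_{221}*u_2*v_2*w_1 = 4*-3*2*-1 = 24  (running total: -32)
T_{222}*u_2*v_2*w_2 = -3*-3*2*-2 = -36  (running total: -68)
S = -68

-68


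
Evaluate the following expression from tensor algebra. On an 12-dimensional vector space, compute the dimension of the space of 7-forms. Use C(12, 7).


The dimension of the space of p-forms on an n-dimensional space is C(n, p).
n = 12, p = 7
C(12, 7) = 12! / (7! * 5!) = 792

792


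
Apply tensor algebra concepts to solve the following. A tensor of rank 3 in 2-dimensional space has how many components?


The number of components of a rank-r tensor in d dimensions is d^r.
Here d = 2 and r = 3.
2^3 = 8

8


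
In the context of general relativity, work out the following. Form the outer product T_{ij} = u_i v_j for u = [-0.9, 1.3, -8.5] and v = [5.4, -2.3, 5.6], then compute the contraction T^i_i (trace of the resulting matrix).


The outer product gives T_{ij} = u_i v_j.
The trace (contraction) is Tr(T) = sum_i T_{ii} = sum_i u_i v_i.
Diagonal entries:
T_{11} = u_1 * v_1 = -0.9 * 5.4 = -4.86
T_{22} = u_2 * v_2 = 1.3 * -2.3 = -2.99
T_{33} = u_3 * v_3 = -8.5 * 5.6 = -47.6
Tr(T) = -4.86 + -2.99 + -47.6 = -55.45

-55.45


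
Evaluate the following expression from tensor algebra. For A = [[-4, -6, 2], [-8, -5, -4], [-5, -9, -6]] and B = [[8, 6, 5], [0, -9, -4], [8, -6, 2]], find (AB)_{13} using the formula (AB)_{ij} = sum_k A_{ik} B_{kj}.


(AB)_{ij} = sum_k A_{ik} B_{kj}.
For i=1, j=3:
A_{11} * B_{13} = -4 * 5 = -20
A_{12} * B_{23} = -6 * -4 = 24
A_{13} * B_{33} = 2 * 2 = 4
Sum = -20 + 24 + 4 = 8

8


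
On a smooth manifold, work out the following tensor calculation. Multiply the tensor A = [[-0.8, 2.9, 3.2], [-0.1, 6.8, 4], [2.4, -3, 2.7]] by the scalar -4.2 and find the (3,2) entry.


Scalar multiplication: (cA)_{ij} = c * A_{ij}.
c = -4.2
A_{32} = -3
(cA)_{32} = -4.2 * -3 = 12.6

12.6


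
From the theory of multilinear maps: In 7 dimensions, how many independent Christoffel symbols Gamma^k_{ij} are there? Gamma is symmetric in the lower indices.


Christoffel symbols Gamma^k_{ij} are symmetric in i,j, so there are d * d(d+1)/2 independent symbols.
d = 7
d(d+1)/2 = 7 * 8 / 2 = 28
Total = 7 * 28 = 196

196


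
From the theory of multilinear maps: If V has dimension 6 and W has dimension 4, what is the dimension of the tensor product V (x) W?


The dimension of a tensor product is the product of dimensions.
dim(V) = 6, dim(W) = 4
dim(V (x) W) = 6 * 4 = 24

24


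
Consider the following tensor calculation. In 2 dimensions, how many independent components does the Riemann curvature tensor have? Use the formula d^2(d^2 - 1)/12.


The Riemann tensor in d dimensions has d^2(d^2 - 1)/12 independent components.
d = 2, so d^2 = 4
d^2 - 1 = 3
d^2(d^2 - 1) = 4 * 3 = 12
Divide by 12: 12 / 12 = 1

1


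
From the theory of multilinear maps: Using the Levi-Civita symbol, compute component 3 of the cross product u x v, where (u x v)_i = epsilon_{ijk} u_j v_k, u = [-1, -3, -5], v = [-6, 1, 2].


(u x v)_3 = sum_{j,k} epsilon_{3jk} u_j v_k. Only permutations of (1,2,3) contribute; the two non-zero terms are:
eps_{312} u_1 v_2 = 1 * -1 * 1 = -1
eps_{321} u_2 v_1 = -1 * -3 * -6 = -18
(u x v)_3 = -19

-19


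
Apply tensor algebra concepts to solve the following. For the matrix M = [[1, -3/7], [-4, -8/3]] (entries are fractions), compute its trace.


The trace is the sum of diagonal entries.
Diagonal: M[1,1] = 1, M[2,2] = -8/3
Tr(M) = 1 + -8/3
Computing step by step:
After adding M[1,1]: 1
After adding M[2,2]: -5/3
Tr(M) = -5/3

-5/3


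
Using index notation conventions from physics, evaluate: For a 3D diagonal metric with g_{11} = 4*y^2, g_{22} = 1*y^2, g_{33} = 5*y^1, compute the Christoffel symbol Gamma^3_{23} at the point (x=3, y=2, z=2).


For a diagonal metric, Gamma^k_{ij} = (1/2) g^{kk} (dg_{ik}/dx_j + dg_{jk}/dx_i - dg_{ij}/dx_k).
The metric is diagonal, so g_{ab} = 0 for a != b.
At the given point: g_{11} = 16, g_{22} = 4, g_{33} = 10
g^{33} = 1/10
dg_{23}/dx_3 = 0 (off-diagonal)
dg_{33}/dx_2 = dg_{33}/dx_2 = 5
dg_{23}/dx_3 = 0 (off-diagonal)
Numerator = 0 + 5 - 0 = 5
Gamma^3_{23} = 5 / (2 * 10) = 1/4

1/4


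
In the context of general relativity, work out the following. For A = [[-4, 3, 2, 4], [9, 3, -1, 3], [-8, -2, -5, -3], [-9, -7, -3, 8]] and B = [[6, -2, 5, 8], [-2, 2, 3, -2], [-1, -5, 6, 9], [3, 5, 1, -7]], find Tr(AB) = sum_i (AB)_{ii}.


Tr(AB) = sum_i (AB)_{ii} where (AB)_{ii} = sum_k A_{ik} B_{ki}.
(AB)_{11} = -4*6 + 3*-2 + 2*-1 + 4*3 = -20
(AB)_{22} = 9*-2 + 3*2 + -1*-5 + 3*5 = 8
(AB)_{33} = -8*5 + -2*3 + -5*6 + -3*1 = -79
(AB)_{44} = -9*8 + -7*-2 + -3*9 + 8*-7 = -141
Tr(AB) = -20 + 8 + -79 + -141 = -232

-232


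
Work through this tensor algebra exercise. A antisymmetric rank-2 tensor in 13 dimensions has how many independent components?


A antisymmetric rank-2 tensor in d dimensions has d(d-1)/2 independent components.
d = 13
d(d-1)/2 = 13 * 12 / 2 = 156 / 2 = 78

78


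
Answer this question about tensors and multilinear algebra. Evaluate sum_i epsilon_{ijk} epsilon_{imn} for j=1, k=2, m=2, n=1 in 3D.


Using the identity: epsilon_{ijk} epsilon_{imn} = delta_{jm} delta_{kn} - delta_{jn} delta_{km}.
delta_{12} = 0
delta_{21} = 0
delta_{11} = 1
delta_{22} = 1
Result = 0 * 0 - 1 * 1 = 0 - 1 = -1

-1


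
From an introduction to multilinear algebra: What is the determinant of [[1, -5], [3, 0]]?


For a 2x2 matrix [[a, b], [c, d]], det = a*d - b*c.
a = 1, b = -5, c = 3, d = 0
a*d = 1 * 0 = 0
b*c = -5 * 3 = -15
det = 0 - -15 = 15

15


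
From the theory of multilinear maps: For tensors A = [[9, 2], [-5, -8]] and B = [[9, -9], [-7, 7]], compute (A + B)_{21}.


Tensor addition is component-wise: (A + B)_{ij} = A_{ij} + B_{ij}.
A_{21} = -5
B_{21} = -7
(A + B)_{21} = -5 + -7 = -12

-12


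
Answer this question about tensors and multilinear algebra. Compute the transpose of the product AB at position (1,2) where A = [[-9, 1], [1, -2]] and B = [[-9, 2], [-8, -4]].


(AB)^T_{ij} = (AB)_{ji} = sum_k A_{jk} B_{ki}.
For i=1, j=2 we need (AB)_{21}:
A_{21} * B_{11} = 1 * -9 = -9
A_{22} * B_{21} = -2 * -8 = 16
Sum = -9 + 16 = 7

7


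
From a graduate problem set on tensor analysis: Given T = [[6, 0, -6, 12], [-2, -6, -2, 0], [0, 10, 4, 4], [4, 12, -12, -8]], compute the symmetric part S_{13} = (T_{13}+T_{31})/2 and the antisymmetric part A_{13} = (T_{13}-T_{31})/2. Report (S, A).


T_{13} = -6
T_{31} = 0
S_{13} = (-6 + 0)/2 = -6/2 = -3
A_{13} = (-6 - 0)/2 = -6/2 = -3
Check: S + A = -3 + -3 = -6 = T_{13}.

(-3, -3)


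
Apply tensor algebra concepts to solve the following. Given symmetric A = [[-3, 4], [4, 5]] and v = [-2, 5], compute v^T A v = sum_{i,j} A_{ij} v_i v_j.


First compute Av:
(Av)_1 = -3*-2 + 4*5 = 26
(Av)_2 = 4*-2 + 5*5 = 17
Av = [26, 17]
Then v^T (Av) = -2*26 + 5*17
= -52 + 85 = 33

33


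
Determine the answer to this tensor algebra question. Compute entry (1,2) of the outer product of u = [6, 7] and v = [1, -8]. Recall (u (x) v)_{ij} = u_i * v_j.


The outer product entry T_{ij} = u_i * v_j.
We need i=1, j=2.
u_1 = 6, v_2 = -8
T_{1,2} = 6 * -8 = -48

-48


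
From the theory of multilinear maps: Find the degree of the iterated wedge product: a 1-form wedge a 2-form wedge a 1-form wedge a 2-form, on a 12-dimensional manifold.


The degree of a wedge product is the sum of the degrees of the individual forms.
Degrees: 1, 2, 1, 2
Total degree = 1 + 2 + 1 + 2 = 6

6


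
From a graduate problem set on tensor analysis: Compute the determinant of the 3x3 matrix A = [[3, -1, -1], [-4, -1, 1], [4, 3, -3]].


Expanding along the first row, det(A) = a11*M_11 - a12*M_12 + a13*M_13, where M_1j is the (1,j) minor.
Minor M_11 = -1*-3 - 1*3 = 0
Minor M_12 = -4*-3 - 1*4 = 8
Minor M_13 = -4*3 - -1*4 = -8
det = 3*(0) - -1*(8) + -1*(-8)
    = 0 - -8 + 8
    = 16

16


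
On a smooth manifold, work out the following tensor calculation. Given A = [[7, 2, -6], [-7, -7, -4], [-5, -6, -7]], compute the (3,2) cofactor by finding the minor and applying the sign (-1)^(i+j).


To find cofactor C_{32}, delete row 3 and column 2.
The resulting 2x2 submatrix is: [[7, -6], [-7, -4]]
Minor M_{32} = 7*-4 - -6*-7
  = -28 - 42 = -70
Sign = (-1)^(3+2) = (-1)^5 = -1
Cofactor C_{32} = -1 * -70 = 70

70


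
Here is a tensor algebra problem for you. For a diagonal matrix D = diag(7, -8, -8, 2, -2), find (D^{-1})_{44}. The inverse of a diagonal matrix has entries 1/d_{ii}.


For a diagonal matrix, the inverse has entries (D^{-1})_{ii} = 1/d_{ii}.
The diagonal entries are: d_{11} = 7, d_{22} = -8, d_{33} = -8, d_{44} = 2, d_{55} = -2
We need (D^{-1})_{44} = 1/d_{44} = 1/2 = 1/2

1/2


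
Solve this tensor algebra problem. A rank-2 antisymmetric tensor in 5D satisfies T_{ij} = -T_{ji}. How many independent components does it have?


An antisymmetric rank-2 tensor satisfies A_{ij} = -A_{ji}, so diagonal entries are zero.
The independent components are the upper-triangular entries: C(n, 2) = n(n-1)/2.
n = 5
C(5, 2) = 5 * 4 / 2 = 20 / 2 = 10

10


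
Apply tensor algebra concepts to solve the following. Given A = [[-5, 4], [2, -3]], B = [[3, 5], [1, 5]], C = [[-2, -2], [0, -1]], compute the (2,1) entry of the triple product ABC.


(ABC)_{21} = sum_m (AB)_{2m} C_{m1}. First compute row 2 of AB.
(AB)_{21} = 2*3 + -3*1 = 3
(AB)_{22} = 2*5 + -3*5 = -5
Now contract with column 1 of C:
(AB)_{21} * C_{11} = 3 * -2 = -6
(AB)_{22} * C_{21} = -5 * 0 = 0
(ABC)_{21} = -6 + 0 = -6

-6


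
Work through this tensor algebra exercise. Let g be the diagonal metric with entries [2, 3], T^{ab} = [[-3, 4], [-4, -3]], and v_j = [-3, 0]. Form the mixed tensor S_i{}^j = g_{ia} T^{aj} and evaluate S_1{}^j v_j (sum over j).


Step 1: lower the first index. For a diagonal metric, g_{ia} T^{aj} = g_{ii} T^{ij} (no sum on i).
g_{11} = 2
S_1{}^1 = 2 * T^{11} = 2 * -3 = -6
S_1{}^2 = 2 * T^{12} = 2 * 4 = 8
Step 2: contract S_1{}^j with v_j.
S_1{}^1 * v_1 = -6 * -3 = 18
S_1{}^2 * v_2 = 8 * 0 = 0
Result = 18 + 0 = 18

18
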